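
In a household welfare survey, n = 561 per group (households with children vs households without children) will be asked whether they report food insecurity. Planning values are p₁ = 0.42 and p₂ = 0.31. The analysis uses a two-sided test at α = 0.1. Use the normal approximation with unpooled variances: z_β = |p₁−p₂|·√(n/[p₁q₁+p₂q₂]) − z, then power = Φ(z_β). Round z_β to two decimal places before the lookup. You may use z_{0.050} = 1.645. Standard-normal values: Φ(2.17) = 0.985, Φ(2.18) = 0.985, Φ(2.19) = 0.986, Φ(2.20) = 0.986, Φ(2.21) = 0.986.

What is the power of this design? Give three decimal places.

Power ≈ 0.986

z_β = |p₁−p₂|·√(n/[p₁q₁+p₂q₂]) − z_{α/2}
    = 0.11 · √(561/0.4575) − 1.645
    = 0.11 · 35.0176 − 1.645
    = 3.8519 − 1.645 = 2.2069 → 2.21
Power = Φ(2.21) = 0.986.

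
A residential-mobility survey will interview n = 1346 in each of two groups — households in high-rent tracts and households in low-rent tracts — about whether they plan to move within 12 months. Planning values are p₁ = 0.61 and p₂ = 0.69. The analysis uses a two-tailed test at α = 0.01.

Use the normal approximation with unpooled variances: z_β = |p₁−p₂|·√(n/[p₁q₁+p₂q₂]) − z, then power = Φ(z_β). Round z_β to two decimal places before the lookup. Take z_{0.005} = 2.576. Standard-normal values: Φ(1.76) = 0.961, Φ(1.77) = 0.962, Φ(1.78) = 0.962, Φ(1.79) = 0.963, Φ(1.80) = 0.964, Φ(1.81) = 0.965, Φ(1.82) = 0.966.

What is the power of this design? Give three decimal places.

z_β = |p₁−p₂|·√(n/[p₁q₁+p₂q₂]) − z_{α/2}
    = 0.08 · √(1346/0.4518) − 2.576
    = 0.08 · 54.5820 − 2.576
    = 4.3666 − 2.576 = 1.7906 → 1.79
Power = Φ(1.79) = 0.963.

Power ≈ 0.963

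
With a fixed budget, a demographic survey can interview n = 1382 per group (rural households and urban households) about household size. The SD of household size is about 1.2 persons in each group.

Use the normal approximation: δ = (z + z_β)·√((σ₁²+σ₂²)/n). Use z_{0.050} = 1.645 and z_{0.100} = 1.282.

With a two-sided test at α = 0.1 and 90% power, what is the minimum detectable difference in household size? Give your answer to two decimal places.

Minimum detectable difference ≈ 0.13 persons

δ = (z_{α/2} + z_β) · √((σ₁²+σ₂²)/n)
  = (1.645 + 1.282) · √(2.88/1382)
  = 2.927 · √0.00208
  = 2.927 · 0.0457
  = 0.1336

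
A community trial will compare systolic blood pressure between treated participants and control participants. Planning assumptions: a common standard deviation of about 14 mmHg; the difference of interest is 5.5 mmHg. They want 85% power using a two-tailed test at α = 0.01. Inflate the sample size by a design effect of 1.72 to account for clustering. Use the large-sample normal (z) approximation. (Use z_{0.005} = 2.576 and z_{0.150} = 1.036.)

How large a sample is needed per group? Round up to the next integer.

n = (z_{α/2} + z_β)² · (σ₁² + σ₂²) / δ²
  = (2.576 + 1.036)² · (2·14² = 392) / 5.5²
  = 13.0465 · 392 / 30.25
  = 169.07
Design effect: 1.72 × 169.07 = 290.79.
Round up → n = 291 per group.

n = 291 per group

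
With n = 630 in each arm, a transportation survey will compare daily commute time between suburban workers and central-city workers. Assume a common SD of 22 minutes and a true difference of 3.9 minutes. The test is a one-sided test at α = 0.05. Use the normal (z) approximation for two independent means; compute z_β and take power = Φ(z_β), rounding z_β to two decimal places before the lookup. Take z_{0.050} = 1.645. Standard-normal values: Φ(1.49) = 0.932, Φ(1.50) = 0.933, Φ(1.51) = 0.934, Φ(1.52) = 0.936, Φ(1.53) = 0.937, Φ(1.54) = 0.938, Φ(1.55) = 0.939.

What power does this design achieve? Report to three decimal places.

z_β = δ·√(n/(σ₁²+σ₂²)) − z_α
    = 3.9 · √(630/968) − 1.645
    = 3.9 · 0.80674 − 1.645
    = 3.1463 − 1.645 = 1.5013 → 1.50
Power = Φ(1.50) = 0.933.

Power ≈ 0.933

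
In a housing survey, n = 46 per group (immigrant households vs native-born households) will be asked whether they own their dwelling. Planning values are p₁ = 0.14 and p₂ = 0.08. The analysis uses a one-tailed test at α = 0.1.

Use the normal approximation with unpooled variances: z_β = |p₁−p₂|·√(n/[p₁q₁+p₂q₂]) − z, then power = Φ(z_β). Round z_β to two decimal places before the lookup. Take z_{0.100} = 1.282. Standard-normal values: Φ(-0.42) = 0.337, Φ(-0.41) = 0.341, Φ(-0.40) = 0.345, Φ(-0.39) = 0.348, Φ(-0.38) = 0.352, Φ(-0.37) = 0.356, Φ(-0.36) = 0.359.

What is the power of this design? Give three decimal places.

Power ≈ 0.359

z_β = |p₁−p₂|·√(n/[p₁q₁+p₂q₂]) − z_α
    = 0.06 · √(46/0.1940) − 1.282
    = 0.06 · 15.3985 − 1.282
    = 0.9239 − 1.282 = -0.3581 → -0.36
Power = Φ(-0.36) = 0.359.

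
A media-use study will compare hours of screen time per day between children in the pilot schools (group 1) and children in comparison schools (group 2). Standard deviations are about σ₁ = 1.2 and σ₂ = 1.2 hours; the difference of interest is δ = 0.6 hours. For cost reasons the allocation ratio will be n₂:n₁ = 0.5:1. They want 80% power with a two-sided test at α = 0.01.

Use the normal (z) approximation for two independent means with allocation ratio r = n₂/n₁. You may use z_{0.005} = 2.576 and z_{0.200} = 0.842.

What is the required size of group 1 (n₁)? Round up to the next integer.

n₁ = (z_{α/2} + z_β)² · (σ₁² + σ₂²/r) / δ²
   = (2.576 + 0.842)² · (1.2² + 1.2²/0.5) / 0.6²
   = 11.6827 · (1.44 + 2.88) / 0.36
   = 11.6827 · 4.32 / 0.36
   = 140.19
Round up → n₁ = 141; n₂ = r·n₁ = 0.5 × 141 = 71.

n₁ = 141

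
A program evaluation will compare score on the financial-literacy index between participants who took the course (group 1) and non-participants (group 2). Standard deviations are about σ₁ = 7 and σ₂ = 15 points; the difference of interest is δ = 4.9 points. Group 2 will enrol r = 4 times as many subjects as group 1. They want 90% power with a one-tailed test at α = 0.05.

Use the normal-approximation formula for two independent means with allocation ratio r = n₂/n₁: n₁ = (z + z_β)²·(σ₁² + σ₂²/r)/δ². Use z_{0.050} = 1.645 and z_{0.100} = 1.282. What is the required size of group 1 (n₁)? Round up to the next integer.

n₁ = 38

n₁ = (z_α + z_β)² · (σ₁² + σ₂²/r) / δ²
   = (1.645 + 1.282)² · (7² + 15²/4) / 4.9²
   = 8.5673 · (49 + 56.25) / 24.01
   = 8.5673 · 105.25 / 24.01
   = 37.56
Round up → n₁ = 38; n₂ = r·n₁ = 4 × 38 = 152.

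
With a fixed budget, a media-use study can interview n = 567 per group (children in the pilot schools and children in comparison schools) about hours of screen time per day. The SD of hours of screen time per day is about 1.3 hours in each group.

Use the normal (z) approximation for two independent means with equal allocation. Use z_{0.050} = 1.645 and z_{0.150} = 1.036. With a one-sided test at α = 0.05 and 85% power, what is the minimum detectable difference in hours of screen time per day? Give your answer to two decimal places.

Minimum detectable difference ≈ 0.21 hours

δ = (z_α + z_β) · √((σ₁²+σ₂²)/n)
  = (1.645 + 1.036) · √(3.38/567)
  = 2.681 · √0.00596
  = 2.681 · 0.0772
  = 0.2070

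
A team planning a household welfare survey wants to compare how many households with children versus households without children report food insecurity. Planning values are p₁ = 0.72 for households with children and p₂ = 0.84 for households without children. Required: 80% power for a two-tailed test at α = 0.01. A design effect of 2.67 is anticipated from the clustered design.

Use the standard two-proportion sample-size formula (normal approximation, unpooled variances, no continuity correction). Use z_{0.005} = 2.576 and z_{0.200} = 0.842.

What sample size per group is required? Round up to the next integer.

n = (z_{α/2} + z_β)² · [p₁(1−p₁) + p₂(1−p₂)] / (p₁ − p₂)²
  = (2.576 + 0.842)² · (0.72·0.28 + 0.84·0.16) / (-0.12)²
  = (3.418)² · (0.2016 + 0.1344) / 0.0144
  = 11.6827 · 0.3360 / 0.0144
  = 272.60
Design effect: 2.67 × 272.60 = 727.83.
Round up → n = 728 per group.

n = 728 per group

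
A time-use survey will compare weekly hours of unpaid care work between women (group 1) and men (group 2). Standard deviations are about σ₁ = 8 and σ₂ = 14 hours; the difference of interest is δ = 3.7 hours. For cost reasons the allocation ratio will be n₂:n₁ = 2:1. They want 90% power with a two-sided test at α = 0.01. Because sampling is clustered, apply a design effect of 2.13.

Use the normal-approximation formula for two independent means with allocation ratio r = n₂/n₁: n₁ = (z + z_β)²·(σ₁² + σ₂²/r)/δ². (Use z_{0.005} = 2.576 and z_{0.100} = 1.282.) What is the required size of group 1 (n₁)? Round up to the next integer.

n₁ = (z_{α/2} + z_β)² · (σ₁² + σ₂²/r) / δ²
   = (2.576 + 1.282)² · (8² + 14²/2) / 3.7²
   = 14.8842 · (64 + 98) / 13.69
   = 14.8842 · 162 / 13.69
   = 176.13
Design effect: 2.13 × 176.13 = 375.16.
Round up → n₁ = 376; n₂ = r·n₁ = 2 × 376 = 752.

n₁ = 376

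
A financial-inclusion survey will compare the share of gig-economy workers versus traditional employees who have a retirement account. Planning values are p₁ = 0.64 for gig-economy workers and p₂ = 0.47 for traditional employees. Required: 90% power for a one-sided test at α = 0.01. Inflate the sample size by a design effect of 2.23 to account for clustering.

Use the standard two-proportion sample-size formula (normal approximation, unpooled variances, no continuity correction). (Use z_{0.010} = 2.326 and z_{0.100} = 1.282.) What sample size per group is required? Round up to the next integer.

n = (z_α + z_β)² · [p₁(1−p₁) + p₂(1−p₂)] / (p₁ − p₂)²
  = (2.326 + 1.282)² · (0.64·0.36 + 0.47·0.53) / (0.17)²
  = (3.608)² · (0.2304 + 0.2491) / 0.0289
  = 13.0177 · 0.4795 / 0.0289
  = 215.99
Design effect: 2.23 × 215.99 = 481.65.
Round up → n = 482 per group.

n = 482 per group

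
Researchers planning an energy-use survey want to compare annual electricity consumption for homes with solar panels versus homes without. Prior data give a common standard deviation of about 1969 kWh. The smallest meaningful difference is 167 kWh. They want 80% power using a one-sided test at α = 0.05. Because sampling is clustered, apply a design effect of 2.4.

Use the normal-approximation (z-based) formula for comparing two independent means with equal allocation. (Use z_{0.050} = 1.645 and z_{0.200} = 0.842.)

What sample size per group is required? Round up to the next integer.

n = 4128 per group

n = (z_α + z_β)² · (σ₁² + σ₂²) / δ²
  = (1.645 + 0.842)² · (2·1969² = 7753922) / 167²
  = 6.1852 · 7753922 / 27889
  = 1719.65
Design effect: 2.4 × 1719.65 = 4127.16.
Round up → n = 4128 per group.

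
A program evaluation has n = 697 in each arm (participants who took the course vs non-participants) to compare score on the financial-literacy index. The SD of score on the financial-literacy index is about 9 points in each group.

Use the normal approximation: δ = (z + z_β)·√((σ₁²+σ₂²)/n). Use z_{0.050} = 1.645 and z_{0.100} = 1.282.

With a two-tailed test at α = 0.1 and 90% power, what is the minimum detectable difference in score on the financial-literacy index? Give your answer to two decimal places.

δ = (z_{α/2} + z_β) · √((σ₁²+σ₂²)/n)
  = (1.645 + 1.282) · √(162/697)
  = 2.927 · √0.23242
  = 2.927 · 0.4821
  = 1.4111

Minimum detectable difference ≈ 1.41 points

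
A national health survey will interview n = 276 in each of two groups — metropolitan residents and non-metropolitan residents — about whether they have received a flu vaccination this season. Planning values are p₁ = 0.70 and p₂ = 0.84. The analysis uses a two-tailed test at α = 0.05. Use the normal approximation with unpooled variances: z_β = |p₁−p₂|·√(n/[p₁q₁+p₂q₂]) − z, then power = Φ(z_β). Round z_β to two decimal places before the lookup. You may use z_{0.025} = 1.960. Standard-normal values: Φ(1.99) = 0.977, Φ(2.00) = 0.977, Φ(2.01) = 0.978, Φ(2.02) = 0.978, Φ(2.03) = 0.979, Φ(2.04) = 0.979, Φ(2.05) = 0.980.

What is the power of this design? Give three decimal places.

Power ≈ 0.977

z_β = |p₁−p₂|·√(n/[p₁q₁+p₂q₂]) − z_{α/2}
    = 0.14 · √(276/0.3444) − 1.960
    = 0.14 · 28.3089 − 1.960
    = 3.9632 − 1.960 = 2.0032 → 2.00
Power = Φ(2.00) = 0.977.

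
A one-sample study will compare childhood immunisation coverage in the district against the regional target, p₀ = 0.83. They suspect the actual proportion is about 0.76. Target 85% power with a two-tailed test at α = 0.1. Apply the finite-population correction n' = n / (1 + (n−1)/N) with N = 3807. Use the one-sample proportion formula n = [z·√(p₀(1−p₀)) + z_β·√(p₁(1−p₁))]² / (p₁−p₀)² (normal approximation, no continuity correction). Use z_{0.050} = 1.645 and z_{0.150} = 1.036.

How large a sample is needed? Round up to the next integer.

n = 217

n = [z_{α/2}·√(p₀q₀) + z_β·√(p₁q₁)]² / (p₁ − p₀)²
  = [1.645·√(0.83·0.17) + 1.036·√(0.76·0.24)]² / (-0.07)²
  = [1.645·0.3756 + 1.036·0.4271]² / 0.0049
  = [1.0604]² / 0.0049
  = 229.47
Finite-population correction (N = 3807): 229.47 / (1 + (229.47 − 1)/3807) = 216.48.
Round up → n = 217.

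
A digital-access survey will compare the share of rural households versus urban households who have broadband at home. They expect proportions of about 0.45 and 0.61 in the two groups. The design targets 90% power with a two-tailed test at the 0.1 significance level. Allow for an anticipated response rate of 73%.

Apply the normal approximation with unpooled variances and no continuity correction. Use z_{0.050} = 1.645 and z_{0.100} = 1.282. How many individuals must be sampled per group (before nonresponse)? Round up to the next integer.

n = (z_{α/2} + z_β)² · [p₁(1−p₁) + p₂(1−p₂)] / (p₁ − p₂)²
  = (1.645 + 1.282)² · (0.45·0.55 + 0.61·0.39) / (-0.16)²
  = (2.927)² · (0.2475 + 0.2379) / 0.0256
  = 8.5673 · 0.4854 / 0.0256
  = 162.44
Adjust for 73% response: 162.44 / 0.73 = 222.53.
Round up → n = 223 per group.

n = 223 per group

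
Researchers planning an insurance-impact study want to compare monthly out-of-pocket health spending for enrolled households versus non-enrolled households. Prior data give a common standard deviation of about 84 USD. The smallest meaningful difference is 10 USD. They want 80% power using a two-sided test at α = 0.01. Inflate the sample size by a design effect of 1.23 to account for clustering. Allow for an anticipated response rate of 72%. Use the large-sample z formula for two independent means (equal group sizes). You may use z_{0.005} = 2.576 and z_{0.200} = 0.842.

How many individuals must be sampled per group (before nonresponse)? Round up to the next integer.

n = (z_{α/2} + z_β)² · (σ₁² + σ₂²) / δ²
  = (2.576 + 0.842)² · (2·84² = 14112) / 10²
  = 11.6827 · 14112 / 100
  = 1648.67
Design effect: 1.23 × 1648.67 = 2027.86.
Adjust for 72% response: 2027.86 / 0.72 = 2816.47.
Round up → n = 2817 per group.

n = 2817 per group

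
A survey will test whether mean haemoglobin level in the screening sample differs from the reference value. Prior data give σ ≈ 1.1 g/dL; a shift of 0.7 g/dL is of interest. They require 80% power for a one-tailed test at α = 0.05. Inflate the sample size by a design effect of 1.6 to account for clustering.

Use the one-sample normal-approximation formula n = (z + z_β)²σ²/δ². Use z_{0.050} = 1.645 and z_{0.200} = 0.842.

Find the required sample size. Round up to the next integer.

n = (z_α + z_β)² · σ² / δ²
  = (1.645 + 0.842)² · 1.1² / 0.7²
  = 6.1852 · 1.21 / 0.49
  = 15.27
Design effect: 1.6 × 15.27 = 24.44.
Round up → n = 25.

n = 25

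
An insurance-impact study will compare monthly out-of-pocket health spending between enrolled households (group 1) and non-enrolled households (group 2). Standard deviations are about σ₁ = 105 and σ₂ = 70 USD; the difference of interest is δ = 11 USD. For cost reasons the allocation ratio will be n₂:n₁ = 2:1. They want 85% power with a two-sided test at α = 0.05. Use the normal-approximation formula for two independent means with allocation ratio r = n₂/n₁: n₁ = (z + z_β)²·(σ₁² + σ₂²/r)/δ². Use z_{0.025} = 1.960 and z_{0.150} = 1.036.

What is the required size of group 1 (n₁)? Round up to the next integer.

n₁ = 1000

n₁ = (z_{α/2} + z_β)² · (σ₁² + σ₂²/r) / δ²
   = (1.960 + 1.036)² · (105² + 70²/2) / 11²
   = 8.9760 · (11025 + 2450) / 121
   = 8.9760 · 13475 / 121
   = 999.60
Round up → n₁ = 1000; n₂ = r·n₁ = 2 × 1000 = 2000.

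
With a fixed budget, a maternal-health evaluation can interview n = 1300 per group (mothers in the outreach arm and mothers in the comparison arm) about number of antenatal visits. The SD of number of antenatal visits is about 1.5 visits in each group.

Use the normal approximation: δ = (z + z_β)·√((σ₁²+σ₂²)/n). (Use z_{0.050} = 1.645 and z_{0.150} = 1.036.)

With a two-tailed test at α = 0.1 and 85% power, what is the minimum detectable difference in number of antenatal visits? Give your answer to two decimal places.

Minimum detectable difference ≈ 0.16 visits

δ = (z_{α/2} + z_β) · √((σ₁²+σ₂²)/n)
  = (1.645 + 1.036) · √(4.5/1300)
  = 2.681 · √0.00346
  = 2.681 · 0.0588
  = 0.1577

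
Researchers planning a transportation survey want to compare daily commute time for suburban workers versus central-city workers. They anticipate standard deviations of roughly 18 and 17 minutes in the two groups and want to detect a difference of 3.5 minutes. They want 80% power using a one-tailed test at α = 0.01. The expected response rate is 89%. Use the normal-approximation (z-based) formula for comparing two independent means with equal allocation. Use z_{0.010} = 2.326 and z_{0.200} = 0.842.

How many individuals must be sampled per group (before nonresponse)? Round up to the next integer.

n = 565 per group

n = (z_α + z_β)² · (σ₁² + σ₂²) / δ²
  = (2.326 + 0.842)² · (18² + 17² = 613) / 3.5²
  = 10.0362 · 613 / 12.25
  = 502.22
Adjust for 89% response: 502.22 / 0.89 = 564.29.
Round up → n = 565 per group.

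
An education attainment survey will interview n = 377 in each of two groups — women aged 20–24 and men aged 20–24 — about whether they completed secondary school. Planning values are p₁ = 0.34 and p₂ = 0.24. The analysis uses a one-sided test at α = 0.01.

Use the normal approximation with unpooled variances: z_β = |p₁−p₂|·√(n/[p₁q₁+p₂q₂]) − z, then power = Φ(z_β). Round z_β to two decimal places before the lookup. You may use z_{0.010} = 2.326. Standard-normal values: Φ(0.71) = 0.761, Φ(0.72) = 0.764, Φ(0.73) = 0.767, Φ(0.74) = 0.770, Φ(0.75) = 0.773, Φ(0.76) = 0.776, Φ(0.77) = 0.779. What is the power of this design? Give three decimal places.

Power ≈ 0.764

z_β = |p₁−p₂|·√(n/[p₁q₁+p₂q₂]) − z_α
    = 0.10 · √(377/0.4068) − 2.326
    = 0.10 · 30.4425 − 2.326
    = 3.0442 − 2.326 = 0.7182 → 0.72
Power = Φ(0.72) = 0.764.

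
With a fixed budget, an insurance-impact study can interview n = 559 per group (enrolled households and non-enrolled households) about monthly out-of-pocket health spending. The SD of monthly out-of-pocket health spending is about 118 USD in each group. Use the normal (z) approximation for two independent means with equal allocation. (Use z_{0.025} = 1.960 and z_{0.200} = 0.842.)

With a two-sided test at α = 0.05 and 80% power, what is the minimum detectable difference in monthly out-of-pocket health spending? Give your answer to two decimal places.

Minimum detectable difference ≈ 19.78 USD

δ = (z_{α/2} + z_β) · √((σ₁²+σ₂²)/n)
  = (1.960 + 0.842) · √(27848/559)
  = 2.802 · √49.8175
  = 2.802 · 7.0582
  = 19.7769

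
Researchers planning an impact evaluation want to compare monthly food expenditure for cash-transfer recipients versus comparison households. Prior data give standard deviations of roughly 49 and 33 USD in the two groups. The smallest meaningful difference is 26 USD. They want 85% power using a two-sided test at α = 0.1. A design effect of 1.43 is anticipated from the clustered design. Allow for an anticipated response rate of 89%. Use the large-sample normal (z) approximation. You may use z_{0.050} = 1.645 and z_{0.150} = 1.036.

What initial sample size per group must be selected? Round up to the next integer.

n = (z_{α/2} + z_β)² · (σ₁² + σ₂²) / δ²
  = (1.645 + 1.036)² · (49² + 33² = 3490) / 26²
  = 7.1878 · 3490 / 676
  = 37.11
Design effect: 1.43 × 37.11 = 53.07.
Adjust for 89% response: 53.07 / 0.89 = 59.62.
Round up → n = 60 per group.

n = 60 per group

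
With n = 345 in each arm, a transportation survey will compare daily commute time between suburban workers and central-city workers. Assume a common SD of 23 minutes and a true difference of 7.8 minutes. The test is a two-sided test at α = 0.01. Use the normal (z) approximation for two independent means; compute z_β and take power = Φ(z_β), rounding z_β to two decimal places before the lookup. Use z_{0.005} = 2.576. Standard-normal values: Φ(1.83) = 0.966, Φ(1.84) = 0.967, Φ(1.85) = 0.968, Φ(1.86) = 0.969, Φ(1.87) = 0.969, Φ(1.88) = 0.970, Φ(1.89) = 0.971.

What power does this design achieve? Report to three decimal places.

Power ≈ 0.970

z_β = δ·√(n/(σ₁²+σ₂²)) − z_{α/2}
    = 7.8 · √(345/1058) − 2.576
    = 7.8 · 0.57104 − 2.576
    = 4.4541 − 2.576 = 1.8781 → 1.88
Power = Φ(1.88) = 0.970.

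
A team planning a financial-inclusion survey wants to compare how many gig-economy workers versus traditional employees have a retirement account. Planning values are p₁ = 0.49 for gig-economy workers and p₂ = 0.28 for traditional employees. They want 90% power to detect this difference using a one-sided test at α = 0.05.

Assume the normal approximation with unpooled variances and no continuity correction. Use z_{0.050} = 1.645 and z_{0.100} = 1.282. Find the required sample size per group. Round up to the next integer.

n = (z_α + z_β)² · [p₁(1−p₁) + p₂(1−p₂)] / (p₁ − p₂)²
  = (1.645 + 1.282)² · (0.49·0.51 + 0.28·0.72) / (0.21)²
  = (2.927)² · (0.2499 + 0.2016) / 0.0441
  = 8.5673 · 0.4515 / 0.0441
  = 87.71
Round up → n = 88 per group.

n = 88 per group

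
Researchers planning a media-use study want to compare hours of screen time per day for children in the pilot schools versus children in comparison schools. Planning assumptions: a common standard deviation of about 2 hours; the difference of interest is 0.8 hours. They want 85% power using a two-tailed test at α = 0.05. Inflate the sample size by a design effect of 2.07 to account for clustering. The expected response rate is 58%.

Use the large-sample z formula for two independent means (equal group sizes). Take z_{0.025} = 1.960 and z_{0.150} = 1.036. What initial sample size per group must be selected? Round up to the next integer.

n = (z_{α/2} + z_β)² · (σ₁² + σ₂²) / δ²
  = (1.960 + 1.036)² · (2·2² = 8) / 0.8²
  = 8.9760 · 8 / 0.64
  = 112.20
Design effect: 2.07 × 112.20 = 232.25.
Adjust for 58% response: 232.25 / 0.58 = 400.44.
Round up → n = 401 per group.

n = 401 per group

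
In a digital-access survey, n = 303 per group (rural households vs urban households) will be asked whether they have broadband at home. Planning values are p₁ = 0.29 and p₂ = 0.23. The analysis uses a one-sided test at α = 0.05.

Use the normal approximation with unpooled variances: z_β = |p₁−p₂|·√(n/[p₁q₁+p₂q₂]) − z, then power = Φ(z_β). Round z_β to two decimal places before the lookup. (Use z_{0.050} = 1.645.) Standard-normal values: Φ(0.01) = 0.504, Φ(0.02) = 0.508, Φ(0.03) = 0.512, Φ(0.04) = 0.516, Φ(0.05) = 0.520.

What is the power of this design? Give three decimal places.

Power ≈ 0.516

z_β = |p₁−p₂|·√(n/[p₁q₁+p₂q₂]) − z_α
    = 0.06 · √(303/0.3830) − 1.645
    = 0.06 · 28.1269 − 1.645
    = 1.6876 − 1.645 = 0.0426 → 0.04
Power = Φ(0.04) = 0.516.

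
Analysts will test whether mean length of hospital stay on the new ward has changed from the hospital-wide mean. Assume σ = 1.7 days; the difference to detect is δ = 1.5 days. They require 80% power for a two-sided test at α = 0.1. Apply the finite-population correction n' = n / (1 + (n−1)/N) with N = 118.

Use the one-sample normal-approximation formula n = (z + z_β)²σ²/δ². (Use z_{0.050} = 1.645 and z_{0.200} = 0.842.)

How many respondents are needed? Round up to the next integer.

n = (z_{α/2} + z_β)² · σ² / δ²
  = (1.645 + 0.842)² · 1.7² / 1.5²
  = 6.1852 · 2.89 / 2.25
  = 7.94
Finite-population correction (N = 118): 7.94 / (1 + (7.94 − 1)/118) = 7.50.
Round up → n = 8.

n = 8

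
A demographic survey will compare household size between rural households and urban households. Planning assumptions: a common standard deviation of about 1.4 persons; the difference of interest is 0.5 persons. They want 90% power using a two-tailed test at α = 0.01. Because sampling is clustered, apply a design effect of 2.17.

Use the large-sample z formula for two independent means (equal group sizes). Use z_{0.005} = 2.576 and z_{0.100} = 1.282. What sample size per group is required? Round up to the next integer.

n = (z_{α/2} + z_β)² · (σ₁² + σ₂²) / δ²
  = (2.576 + 1.282)² · (2·1.4² = 3.92) / 0.5²
  = 14.8842 · 3.92 / 0.25
  = 233.38
Design effect: 2.17 × 233.38 = 506.44.
Round up → n = 507 per group.

n = 507 per group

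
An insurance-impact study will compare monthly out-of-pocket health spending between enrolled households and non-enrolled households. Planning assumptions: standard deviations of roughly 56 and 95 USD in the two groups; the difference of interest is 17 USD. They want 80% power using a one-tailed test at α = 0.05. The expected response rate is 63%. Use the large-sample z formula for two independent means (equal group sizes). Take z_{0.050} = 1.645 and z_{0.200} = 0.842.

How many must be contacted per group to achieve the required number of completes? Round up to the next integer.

n = (z_α + z_β)² · (σ₁² + σ₂²) / δ²
  = (1.645 + 0.842)² · (56² + 95² = 12161) / 17²
  = 6.1852 · 12161 / 289
  = 260.27
Adjust for 63% response: 260.27 / 0.63 = 413.13.
Round up → n = 414 per group.

n = 414 per group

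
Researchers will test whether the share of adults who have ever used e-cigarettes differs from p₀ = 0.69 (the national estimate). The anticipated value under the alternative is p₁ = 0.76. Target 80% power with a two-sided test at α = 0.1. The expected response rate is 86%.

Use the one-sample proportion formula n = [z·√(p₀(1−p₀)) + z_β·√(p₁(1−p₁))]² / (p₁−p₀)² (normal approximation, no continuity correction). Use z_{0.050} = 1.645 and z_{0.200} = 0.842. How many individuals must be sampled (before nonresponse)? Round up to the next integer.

n = [z_{α/2}·√(p₀q₀) + z_β·√(p₁q₁)]² / (p₁ − p₀)²
  = [1.645·√(0.69·0.31) + 0.842·√(0.76·0.24)]² / (0.07)²
  = [1.645·0.4625 + 0.842·0.4271]² / 0.0049
  = [1.1204]² / 0.0049
  = 256.19
Adjust for 86% response: 256.19 / 0.86 = 297.89.
Round up → n = 298.

n = 298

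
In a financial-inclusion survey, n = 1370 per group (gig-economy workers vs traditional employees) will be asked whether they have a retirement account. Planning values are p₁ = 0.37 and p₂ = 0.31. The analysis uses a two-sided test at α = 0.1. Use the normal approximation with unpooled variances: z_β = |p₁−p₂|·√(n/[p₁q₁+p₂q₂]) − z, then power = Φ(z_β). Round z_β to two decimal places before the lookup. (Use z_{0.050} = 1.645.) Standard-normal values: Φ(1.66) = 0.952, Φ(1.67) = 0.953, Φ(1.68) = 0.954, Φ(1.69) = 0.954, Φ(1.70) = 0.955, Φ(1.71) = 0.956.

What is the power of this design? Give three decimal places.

z_β = |p₁−p₂|·√(n/[p₁q₁+p₂q₂]) − z_{α/2}
    = 0.06 · √(1370/0.4470) − 1.645
    = 0.06 · 55.3613 − 1.645
    = 3.3217 − 1.645 = 1.6767 → 1.68
Power = Φ(1.68) = 0.954.

Power ≈ 0.954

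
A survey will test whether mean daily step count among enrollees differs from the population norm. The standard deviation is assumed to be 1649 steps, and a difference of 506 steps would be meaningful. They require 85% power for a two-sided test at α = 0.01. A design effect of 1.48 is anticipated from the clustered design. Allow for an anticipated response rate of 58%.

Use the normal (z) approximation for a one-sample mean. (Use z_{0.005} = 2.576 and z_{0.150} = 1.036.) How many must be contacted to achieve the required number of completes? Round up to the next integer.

n = 354

n = (z_{α/2} + z_β)² · σ² / δ²
  = (2.576 + 1.036)² · 1649² / 506²
  = 13.0465 · 2719201 / 256036
  = 138.56
Design effect: 1.48 × 138.56 = 205.07.
Adjust for 58% response: 205.07 / 0.58 = 353.57.
Round up → n = 354.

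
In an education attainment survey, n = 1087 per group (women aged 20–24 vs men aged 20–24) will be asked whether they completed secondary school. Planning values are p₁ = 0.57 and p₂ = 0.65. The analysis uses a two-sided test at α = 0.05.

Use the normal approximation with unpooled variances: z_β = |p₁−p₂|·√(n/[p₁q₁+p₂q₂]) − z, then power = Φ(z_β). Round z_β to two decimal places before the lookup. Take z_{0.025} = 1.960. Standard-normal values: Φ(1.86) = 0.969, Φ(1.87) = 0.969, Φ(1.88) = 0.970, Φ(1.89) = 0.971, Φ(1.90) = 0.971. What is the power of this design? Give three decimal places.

z_β = |p₁−p₂|·√(n/[p₁q₁+p₂q₂]) − z_{α/2}
    = 0.08 · √(1087/0.4726) − 1.960
    = 0.08 · 47.9588 − 1.960
    = 3.8367 − 1.960 = 1.8767 → 1.88
Power = Φ(1.88) = 0.970.

Power ≈ 0.970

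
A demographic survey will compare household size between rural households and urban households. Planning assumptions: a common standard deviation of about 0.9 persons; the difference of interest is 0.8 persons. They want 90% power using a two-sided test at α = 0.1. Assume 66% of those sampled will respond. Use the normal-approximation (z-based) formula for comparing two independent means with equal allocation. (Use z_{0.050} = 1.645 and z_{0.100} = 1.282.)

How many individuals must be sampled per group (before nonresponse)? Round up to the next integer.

n = 33 per group

n = (z_{α/2} + z_β)² · (σ₁² + σ₂²) / δ²
  = (1.645 + 1.282)² · (2·0.9² = 1.62) / 0.8²
  = 8.5673 · 1.62 / 0.64
  = 21.69
Adjust for 66% response: 21.69 / 0.66 = 32.86.
Round up → n = 33 per group.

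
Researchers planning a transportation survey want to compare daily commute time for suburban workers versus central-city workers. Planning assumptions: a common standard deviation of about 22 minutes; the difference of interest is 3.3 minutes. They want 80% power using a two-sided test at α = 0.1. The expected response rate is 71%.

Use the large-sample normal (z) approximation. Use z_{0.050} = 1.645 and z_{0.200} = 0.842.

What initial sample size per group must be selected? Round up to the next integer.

n = (z_{α/2} + z_β)² · (σ₁² + σ₂²) / δ²
  = (1.645 + 0.842)² · (2·22² = 968) / 3.3²
  = 6.1852 · 968 / 10.89
  = 549.79
Adjust for 71% response: 549.79 / 0.71 = 774.36.
Round up → n = 775 per group.

n = 775 per group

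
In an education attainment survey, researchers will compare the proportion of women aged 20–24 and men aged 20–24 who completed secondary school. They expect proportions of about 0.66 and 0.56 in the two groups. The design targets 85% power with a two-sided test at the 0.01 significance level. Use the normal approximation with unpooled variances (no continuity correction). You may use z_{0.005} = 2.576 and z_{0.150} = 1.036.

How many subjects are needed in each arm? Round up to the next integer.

n = (z_{α/2} + z_β)² · [p₁(1−p₁) + p₂(1−p₂)] / (p₁ − p₂)²
  = (2.576 + 1.036)² · (0.66·0.34 + 0.56·0.44) / (0.10)²
  = (3.612)² · (0.2244 + 0.2464) / 0.0100
  = 13.0465 · 0.4708 / 0.0100
  = 614.23
Round up → n = 615 per group.

n = 615 per group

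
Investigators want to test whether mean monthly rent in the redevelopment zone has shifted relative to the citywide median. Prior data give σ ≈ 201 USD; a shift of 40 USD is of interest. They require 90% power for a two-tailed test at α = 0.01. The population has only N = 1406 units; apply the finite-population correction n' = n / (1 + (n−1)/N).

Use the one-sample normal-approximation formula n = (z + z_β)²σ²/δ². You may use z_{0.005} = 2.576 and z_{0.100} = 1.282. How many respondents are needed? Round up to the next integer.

n = (z_{α/2} + z_β)² · σ² / δ²
  = (2.576 + 1.282)² · 201² / 40²
  = 14.8842 · 40401 / 1600
  = 375.83
Finite-population correction (N = 1406): 375.83 / (1 + (375.83 − 1)/1406) = 296.73.
Round up → n = 297.

n = 297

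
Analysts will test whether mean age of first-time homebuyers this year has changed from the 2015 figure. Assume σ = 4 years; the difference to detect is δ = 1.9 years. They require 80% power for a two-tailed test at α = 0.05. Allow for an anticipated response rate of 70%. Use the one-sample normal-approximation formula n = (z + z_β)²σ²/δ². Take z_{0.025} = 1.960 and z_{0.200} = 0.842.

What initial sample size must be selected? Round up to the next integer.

n = 50

n = (z_{α/2} + z_β)² · σ² / δ²
  = (1.960 + 0.842)² · 4² / 1.9²
  = 7.8512 · 16 / 3.61
  = 34.80
Adjust for 70% response: 34.80 / 0.70 = 49.71.
Round up → n = 50.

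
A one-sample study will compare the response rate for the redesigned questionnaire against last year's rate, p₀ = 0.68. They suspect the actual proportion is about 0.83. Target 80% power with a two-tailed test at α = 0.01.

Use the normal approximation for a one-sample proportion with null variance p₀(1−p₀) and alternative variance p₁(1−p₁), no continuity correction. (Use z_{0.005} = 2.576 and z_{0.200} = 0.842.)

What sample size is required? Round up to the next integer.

n = 103

n = [z_{α/2}·√(p₀q₀) + z_β·√(p₁q₁)]² / (p₁ − p₀)²
  = [2.576·√(0.68·0.32) + 0.842·√(0.83·0.17)]² / (0.15)²
  = [2.576·0.4665 + 0.842·0.3756]² / 0.0225
  = [1.5179]² / 0.0225
  = 102.40
Round up → n = 103.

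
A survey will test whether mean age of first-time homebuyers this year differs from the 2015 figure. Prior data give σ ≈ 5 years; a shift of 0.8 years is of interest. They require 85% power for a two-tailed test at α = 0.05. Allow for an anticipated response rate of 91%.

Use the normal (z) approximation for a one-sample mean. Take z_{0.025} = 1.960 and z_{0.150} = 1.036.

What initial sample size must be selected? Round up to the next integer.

n = (z_{α/2} + z_β)² · σ² / δ²
  = (1.960 + 1.036)² · 5² / 0.8²
  = 8.9760 · 25 / 0.64
  = 350.63
Adjust for 91% response: 350.63 / 0.91 = 385.30.
Round up → n = 386.

n = 386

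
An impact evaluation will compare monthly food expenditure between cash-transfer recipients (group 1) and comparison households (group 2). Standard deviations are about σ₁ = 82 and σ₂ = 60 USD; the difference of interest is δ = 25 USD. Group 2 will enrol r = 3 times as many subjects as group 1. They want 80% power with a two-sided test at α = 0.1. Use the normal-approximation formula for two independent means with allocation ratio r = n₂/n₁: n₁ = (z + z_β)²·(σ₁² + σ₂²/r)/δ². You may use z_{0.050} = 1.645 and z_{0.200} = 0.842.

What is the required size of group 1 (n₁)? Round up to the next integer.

n₁ = (z_{α/2} + z_β)² · (σ₁² + σ₂²/r) / δ²
   = (1.645 + 0.842)² · (82² + 60²/3) / 25²
   = 6.1852 · (6724 + 1200) / 625
   = 6.1852 · 7924 / 625
   = 78.42
Round up → n₁ = 79; n₂ = r·n₁ = 3 × 79 = 237.

n₁ = 79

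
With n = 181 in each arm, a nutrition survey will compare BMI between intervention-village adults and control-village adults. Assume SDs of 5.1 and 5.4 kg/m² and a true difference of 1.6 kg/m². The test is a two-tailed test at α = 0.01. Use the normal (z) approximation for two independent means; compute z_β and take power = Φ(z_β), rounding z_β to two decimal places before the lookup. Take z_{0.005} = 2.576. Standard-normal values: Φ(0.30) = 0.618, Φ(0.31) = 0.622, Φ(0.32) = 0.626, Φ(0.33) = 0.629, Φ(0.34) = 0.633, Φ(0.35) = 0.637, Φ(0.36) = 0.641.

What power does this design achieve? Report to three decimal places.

z_β = δ·√(n/(σ₁²+σ₂²)) − z_{α/2}
    = 1.6 · √(181/55.17) − 2.576
    = 1.6 · 1.81129 − 2.576
    = 2.8981 − 2.576 = 0.3221 → 0.32
Power = Φ(0.32) = 0.626.

Power ≈ 0.626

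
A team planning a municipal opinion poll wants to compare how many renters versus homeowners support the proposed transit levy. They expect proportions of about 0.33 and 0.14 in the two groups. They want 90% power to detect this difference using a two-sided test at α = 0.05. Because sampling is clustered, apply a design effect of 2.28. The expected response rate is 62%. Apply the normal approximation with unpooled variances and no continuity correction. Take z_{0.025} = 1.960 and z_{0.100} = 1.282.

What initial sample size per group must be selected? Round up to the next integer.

n = (z_{α/2} + z_β)² · [p₁(1−p₁) + p₂(1−p₂)] / (p₁ − p₂)²
  = (1.960 + 1.282)² · (0.33·0.67 + 0.14·0.86) / (0.19)²
  = (3.242)² · (0.2211 + 0.1204) / 0.0361
  = 10.5106 · 0.3415 / 0.0361
  = 99.43
Design effect: 2.28 × 99.43 = 226.70.
Adjust for 62% response: 226.70 / 0.62 = 365.64.
Round up → n = 366 per group.

n = 366 per group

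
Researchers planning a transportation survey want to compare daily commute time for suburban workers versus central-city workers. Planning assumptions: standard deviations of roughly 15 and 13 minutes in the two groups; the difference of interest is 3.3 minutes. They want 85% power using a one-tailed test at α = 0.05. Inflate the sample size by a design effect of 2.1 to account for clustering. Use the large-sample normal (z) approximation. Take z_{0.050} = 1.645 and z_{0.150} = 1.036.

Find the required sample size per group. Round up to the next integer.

n = (z_α + z_β)² · (σ₁² + σ₂²) / δ²
  = (1.645 + 1.036)² · (15² + 13² = 394) / 3.3²
  = 7.1878 · 394 / 10.89
  = 260.05
Design effect: 2.1 × 260.05 = 546.11.
Round up → n = 547 per group.

n = 547 per group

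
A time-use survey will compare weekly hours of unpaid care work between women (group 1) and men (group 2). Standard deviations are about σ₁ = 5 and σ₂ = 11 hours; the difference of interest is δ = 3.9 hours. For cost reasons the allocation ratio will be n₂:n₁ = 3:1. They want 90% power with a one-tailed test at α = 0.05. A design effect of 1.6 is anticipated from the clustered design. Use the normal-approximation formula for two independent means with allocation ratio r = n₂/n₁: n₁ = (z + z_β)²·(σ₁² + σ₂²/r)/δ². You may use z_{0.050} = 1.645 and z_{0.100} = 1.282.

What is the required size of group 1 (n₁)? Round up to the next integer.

n₁ = 59

n₁ = (z_α + z_β)² · (σ₁² + σ₂²/r) / δ²
   = (1.645 + 1.282)² · (5² + 11²/3) / 3.9²
   = 8.5673 · (25 + 40.3333) / 15.21
   = 8.5673 · 65.3333 / 15.21
   = 36.80
Design effect: 1.6 × 36.80 = 58.88.
Round up → n₁ = 59; n₂ = r·n₁ = 3 × 59 = 177.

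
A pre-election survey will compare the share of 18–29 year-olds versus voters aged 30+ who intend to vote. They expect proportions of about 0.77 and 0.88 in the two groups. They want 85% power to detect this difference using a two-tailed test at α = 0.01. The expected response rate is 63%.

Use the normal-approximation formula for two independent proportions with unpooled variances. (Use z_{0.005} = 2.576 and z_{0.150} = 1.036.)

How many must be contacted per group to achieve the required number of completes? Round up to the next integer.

n = (z_{α/2} + z_β)² · [p₁(1−p₁) + p₂(1−p₂)] / (p₁ − p₂)²
  = (2.576 + 1.036)² · (0.77·0.23 + 0.88·0.12) / (-0.11)²
  = (3.612)² · (0.1771 + 0.1056) / 0.0121
  = 13.0465 · 0.2827 / 0.0121
  = 304.81
Adjust for 63% response: 304.81 / 0.63 = 483.83.
Round up → n = 484 per group.

n = 484 per group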